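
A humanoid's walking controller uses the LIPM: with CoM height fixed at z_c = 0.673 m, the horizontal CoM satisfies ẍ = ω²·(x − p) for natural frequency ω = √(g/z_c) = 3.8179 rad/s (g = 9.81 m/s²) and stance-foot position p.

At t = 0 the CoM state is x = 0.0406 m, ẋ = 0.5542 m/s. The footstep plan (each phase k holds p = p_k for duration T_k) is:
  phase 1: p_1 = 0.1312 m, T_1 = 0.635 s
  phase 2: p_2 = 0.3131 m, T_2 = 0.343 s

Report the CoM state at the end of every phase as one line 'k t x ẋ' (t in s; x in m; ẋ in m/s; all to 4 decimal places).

phase 1: p=0.1312, T=0.635, ωT=2.424367, cosh=5.691803, sinh=5.603269; start (x,ẋ)=(0.040600, 0.554200) → end (x,ẋ)=(0.428884, 1.216217)
phase 2: p=0.3131, T=0.343, ωT=1.309540, cosh=1.987206, sinh=1.717262; start (x,ẋ)=(0.428884, 1.216217) → end (x,ẋ)=(1.090231, 3.175991)

1 0.6350 0.4289 1.2162
2 0.9780 1.0902 3.1760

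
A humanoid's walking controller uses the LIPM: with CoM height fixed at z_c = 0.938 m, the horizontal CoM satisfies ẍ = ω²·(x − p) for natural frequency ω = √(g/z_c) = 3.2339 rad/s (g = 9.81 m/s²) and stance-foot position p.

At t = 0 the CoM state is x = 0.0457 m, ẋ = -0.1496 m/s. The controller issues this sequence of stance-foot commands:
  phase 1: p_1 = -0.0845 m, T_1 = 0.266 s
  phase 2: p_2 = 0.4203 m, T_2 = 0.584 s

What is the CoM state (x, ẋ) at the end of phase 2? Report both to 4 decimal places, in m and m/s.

x = -0.6249, ẋ = -3.1696

phase 1: p=-0.0845, T=0.266, ωT=0.860217, cosh=1.393372, sinh=0.970302; start (x,ẋ)=(0.045700, -0.149600) → end (x,ẋ)=(0.052031, 0.200101)
phase 2: p=0.4203, T=0.584, ωT=1.888598, cosh=3.380688, sinh=3.229404; start (x,ẋ)=(0.052031, 0.200101) → end (x,ẋ)=(-0.624880, -3.169565)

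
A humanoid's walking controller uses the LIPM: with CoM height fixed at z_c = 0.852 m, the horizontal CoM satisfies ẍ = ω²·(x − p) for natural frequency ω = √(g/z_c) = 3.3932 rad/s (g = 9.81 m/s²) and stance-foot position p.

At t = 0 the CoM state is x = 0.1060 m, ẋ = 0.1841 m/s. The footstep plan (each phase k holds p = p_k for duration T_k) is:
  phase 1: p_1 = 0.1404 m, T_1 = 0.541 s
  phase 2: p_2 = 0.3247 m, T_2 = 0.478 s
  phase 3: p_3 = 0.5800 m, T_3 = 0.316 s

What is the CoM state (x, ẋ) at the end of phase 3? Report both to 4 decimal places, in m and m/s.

x = -0.2858, ẋ = -2.5959

phase 1: p=0.1404, T=0.541, ωT=1.835721, cosh=3.214576, sinh=3.055078; start (x,ẋ)=(0.106000, 0.184100) → end (x,ẋ)=(0.195574, 0.235196)
phase 2: p=0.3247, T=0.478, ωT=1.621950, cosh=2.630232, sinh=2.432719; start (x,ẋ)=(0.195574, 0.235196) → end (x,ẋ)=(0.153689, -0.447280)
phase 3: p=0.5800, T=0.316, ωT=1.072251, cosh=1.632094, sinh=1.289856; start (x,ẋ)=(0.153689, -0.447280) → end (x,ẋ)=(-0.285804, -2.595855)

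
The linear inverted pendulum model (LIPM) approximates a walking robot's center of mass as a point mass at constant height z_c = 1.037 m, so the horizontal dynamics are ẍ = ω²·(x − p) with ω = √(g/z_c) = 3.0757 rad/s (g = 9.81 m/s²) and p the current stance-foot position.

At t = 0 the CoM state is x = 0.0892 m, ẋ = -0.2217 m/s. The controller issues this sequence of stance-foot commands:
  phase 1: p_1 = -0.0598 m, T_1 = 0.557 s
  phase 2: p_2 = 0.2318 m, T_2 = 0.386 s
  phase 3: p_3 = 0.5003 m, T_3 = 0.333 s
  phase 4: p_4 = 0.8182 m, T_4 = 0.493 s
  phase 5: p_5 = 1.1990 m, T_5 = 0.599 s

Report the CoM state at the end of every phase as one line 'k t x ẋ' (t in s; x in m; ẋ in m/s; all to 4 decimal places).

phase 1: p=-0.0598, T=0.557, ωT=1.713165, cosh=2.863391, sinh=2.683097; start (x,ẋ)=(0.089200, -0.221700) → end (x,ẋ)=(0.173445, 0.594794)
phase 2: p=0.2318, T=0.386, ωT=1.187220, cosh=1.791512, sinh=1.486444; start (x,ẋ)=(0.173445, 0.594794) → end (x,ẋ)=(0.414711, 0.798788)
phase 3: p=0.5003, T=0.333, ωT=1.024208, cosh=1.571985, sinh=1.212904; start (x,ẋ)=(0.414711, 0.798788) → end (x,ẋ)=(0.680758, 0.936392)
phase 4: p=0.8182, T=0.493, ωT=1.516320, cosh=2.387474, sinh=2.167956; start (x,ẋ)=(0.680758, 0.936392) → end (x,ẋ)=(1.150092, 1.319153)
phase 5: p=1.1990, T=0.599, ωT=1.842344, cosh=3.234881, sinh=3.076436; start (x,ẋ)=(1.150092, 1.319153) → end (x,ẋ)=(2.360259, 3.804531)

1 0.5570 0.1734 0.5948
2 0.9430 0.4147 0.7988
3 1.2760 0.6808 0.9364
4 1.7690 1.1501 1.3192
5 2.3680 2.3603 3.8045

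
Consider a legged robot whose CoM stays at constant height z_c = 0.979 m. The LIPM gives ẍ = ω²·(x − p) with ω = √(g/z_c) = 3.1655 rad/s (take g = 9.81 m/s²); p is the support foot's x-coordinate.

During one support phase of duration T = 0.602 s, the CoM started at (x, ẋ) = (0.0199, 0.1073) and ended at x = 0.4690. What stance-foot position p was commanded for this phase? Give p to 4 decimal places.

p = -0.1187

ωT = 3.1655·0.602 = 1.905631; cosh(ωT) = 3.436189, sinh(ωT) = 3.287460
x(T) = p + (x₀−p)·cosh(ωT) + (ẋ₀/ω)·sinh(ωT) ⇒ p·(1 − cosh) = x(T) − x₀·cosh − (ẋ₀/ω)·sinh
numerator   = 0.4690 − (0.0199)·3.436189 − (0.1073/3.1655)·3.287460 = 0.289186
denominator = 1 − 3.436189 = -2.436189
p = 0.289186 / -2.436189 = -0.1187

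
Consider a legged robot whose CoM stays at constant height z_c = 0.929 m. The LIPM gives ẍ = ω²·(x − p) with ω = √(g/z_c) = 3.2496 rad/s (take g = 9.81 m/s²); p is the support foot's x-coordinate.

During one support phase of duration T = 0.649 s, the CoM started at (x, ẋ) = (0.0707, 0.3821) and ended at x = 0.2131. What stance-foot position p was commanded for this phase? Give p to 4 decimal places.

ωT = 3.2496·0.649 = 2.108990; cosh(ωT) = 4.180639, sinh(ωT) = 4.059279
x(T) = p + (x₀−p)·cosh(ωT) + (ẋ₀/ω)·sinh(ωT) ⇒ p·(1 − cosh) = x(T) − x₀·cosh − (ẋ₀/ω)·sinh
numerator   = 0.2131 − (0.0707)·4.180639 − (0.3821/3.2496)·4.059279 = -0.559776
denominator = 1 − 4.180639 = -3.180639
p = -0.559776 / -3.180639 = 0.1760

p = 0.1760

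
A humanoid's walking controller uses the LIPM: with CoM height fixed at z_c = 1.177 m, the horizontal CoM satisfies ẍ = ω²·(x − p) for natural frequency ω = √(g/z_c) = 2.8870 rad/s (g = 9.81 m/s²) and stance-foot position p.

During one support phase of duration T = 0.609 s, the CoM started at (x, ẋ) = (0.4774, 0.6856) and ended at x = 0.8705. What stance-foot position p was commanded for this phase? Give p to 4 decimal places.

ωT = 2.8870·0.609 = 1.758183; cosh(ωT) = 2.987122, sinh(ωT) = 2.814764
x(T) = p + (x₀−p)·cosh(ωT) + (ẋ₀/ω)·sinh(ωT) ⇒ p·(1 − cosh) = x(T) − x₀·cosh − (ẋ₀/ω)·sinh
numerator   = 0.8705 − (0.4774)·2.987122 − (0.6856/2.8870)·2.814764 = -1.223997
denominator = 1 − 2.987122 = -1.987122
p = -1.223997 / -1.987122 = 0.6160

p = 0.6160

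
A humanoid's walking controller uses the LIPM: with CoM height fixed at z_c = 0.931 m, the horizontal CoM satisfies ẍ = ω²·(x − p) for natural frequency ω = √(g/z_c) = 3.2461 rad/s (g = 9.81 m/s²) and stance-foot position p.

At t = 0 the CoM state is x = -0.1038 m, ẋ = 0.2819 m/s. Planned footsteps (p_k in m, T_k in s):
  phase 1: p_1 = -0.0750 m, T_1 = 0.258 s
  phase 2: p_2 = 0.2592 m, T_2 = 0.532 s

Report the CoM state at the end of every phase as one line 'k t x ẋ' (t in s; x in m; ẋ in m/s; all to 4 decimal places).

phase 1: p=-0.0750, T=0.258, ωT=0.837494, cosh=1.371681, sinh=0.938888; start (x,ẋ)=(-0.103800, 0.281900) → end (x,ẋ)=(-0.032969, 0.298903)
phase 2: p=0.2592, T=0.532, ωT=1.726925, cosh=2.900584, sinh=2.722753; start (x,ẋ)=(-0.032969, 0.298903) → end (x,ẋ)=(-0.337548, -1.715293)

1 0.2580 -0.0330 0.2989
2 0.7900 -0.3375 -1.7153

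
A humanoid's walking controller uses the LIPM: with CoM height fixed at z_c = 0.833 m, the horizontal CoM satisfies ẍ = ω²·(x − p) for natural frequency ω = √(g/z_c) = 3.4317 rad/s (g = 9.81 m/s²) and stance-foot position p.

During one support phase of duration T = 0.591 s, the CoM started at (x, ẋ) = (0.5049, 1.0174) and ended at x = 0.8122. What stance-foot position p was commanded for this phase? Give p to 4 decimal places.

p = 0.7840

ωT = 3.4317·0.591 = 2.028135; cosh(ωT) = 3.865739, sinh(ωT) = 3.734158
x(T) = p + (x₀−p)·cosh(ωT) + (ẋ₀/ω)·sinh(ωT) ⇒ p·(1 − cosh) = x(T) − x₀·cosh − (ẋ₀/ω)·sinh
numerator   = 0.8122 − (0.5049)·3.865739 − (1.0174/3.4317)·3.734158 = -2.246682
denominator = 1 − 3.865739 = -2.865739
p = -2.246682 / -2.865739 = 0.7840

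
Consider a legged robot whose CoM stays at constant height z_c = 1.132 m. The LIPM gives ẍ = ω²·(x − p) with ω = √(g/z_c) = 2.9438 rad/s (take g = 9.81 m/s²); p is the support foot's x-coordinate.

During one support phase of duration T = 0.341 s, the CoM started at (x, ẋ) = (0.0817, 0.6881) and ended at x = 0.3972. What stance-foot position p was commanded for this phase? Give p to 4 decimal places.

p = 0.0097

ωT = 2.9438·0.341 = 1.003836; cosh(ωT) = 1.547600, sinh(ωT) = 1.181129
x(T) = p + (x₀−p)·cosh(ωT) + (ẋ₀/ω)·sinh(ωT) ⇒ p·(1 − cosh) = x(T) − x₀·cosh − (ẋ₀/ω)·sinh
numerator   = 0.3972 − (0.0817)·1.547600 − (0.6881/2.9438)·1.181129 = -0.005322
denominator = 1 − 1.547600 = -0.547600
p = -0.005322 / -0.547600 = 0.0097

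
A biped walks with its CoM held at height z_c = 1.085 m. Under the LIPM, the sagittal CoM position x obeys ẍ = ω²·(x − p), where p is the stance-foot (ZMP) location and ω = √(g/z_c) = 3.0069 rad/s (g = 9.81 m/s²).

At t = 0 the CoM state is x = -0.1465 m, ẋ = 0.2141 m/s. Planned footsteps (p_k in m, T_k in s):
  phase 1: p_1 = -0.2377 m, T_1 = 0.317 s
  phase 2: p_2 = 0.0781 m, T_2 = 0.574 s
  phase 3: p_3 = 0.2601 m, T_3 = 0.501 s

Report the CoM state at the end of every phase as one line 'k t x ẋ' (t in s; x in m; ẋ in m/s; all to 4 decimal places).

1 0.3170 -0.0232 0.6218
2 0.8910 0.3469 0.9733
3 1.3920 1.1597 2.8628

phase 1: p=-0.2377, T=0.317, ωT=0.953187, cosh=1.489737, sinh=1.104227; start (x,ẋ)=(-0.146500, 0.214100) → end (x,ẋ)=(-0.023212, 0.621764)
phase 2: p=0.0781, T=0.574, ωT=1.725961, cosh=2.897958, sinh=2.719957; start (x,ẋ)=(-0.023212, 0.621764) → end (x,ẋ)=(0.346933, 0.973254)
phase 3: p=0.2601, T=0.501, ωT=1.506457, cosh=2.366207, sinh=2.144513; start (x,ẋ)=(0.346933, 0.973254) → end (x,ẋ)=(1.159687, 2.862848)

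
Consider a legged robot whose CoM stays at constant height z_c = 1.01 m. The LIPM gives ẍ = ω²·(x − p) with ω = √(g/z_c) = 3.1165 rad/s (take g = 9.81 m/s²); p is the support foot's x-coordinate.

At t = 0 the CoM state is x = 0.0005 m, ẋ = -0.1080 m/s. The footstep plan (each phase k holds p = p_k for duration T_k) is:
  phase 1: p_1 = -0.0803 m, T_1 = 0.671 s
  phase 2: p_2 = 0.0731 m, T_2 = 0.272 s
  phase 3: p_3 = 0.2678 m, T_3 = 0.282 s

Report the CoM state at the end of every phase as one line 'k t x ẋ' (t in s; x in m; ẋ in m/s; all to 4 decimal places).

phase 1: p=-0.0803, T=0.671, ωT=2.091172, cosh=4.108967, sinh=3.985425; start (x,ẋ)=(0.000500, -0.108000) → end (x,ẋ)=(0.113593, 0.559814)
phase 2: p=0.0731, T=0.272, ωT=0.847688, cosh=1.381324, sinh=0.952920; start (x,ẋ)=(0.113593, 0.559814) → end (x,ẋ)=(0.300206, 0.893539)
phase 3: p=0.2678, T=0.282, ωT=0.878853, cosh=1.411697, sinh=0.996439; start (x,ẋ)=(0.300206, 0.893539) → end (x,ẋ)=(0.599238, 1.362038)

1 0.6710 0.1136 0.5598
2 0.9430 0.3002 0.8935
3 1.2250 0.5992 1.3620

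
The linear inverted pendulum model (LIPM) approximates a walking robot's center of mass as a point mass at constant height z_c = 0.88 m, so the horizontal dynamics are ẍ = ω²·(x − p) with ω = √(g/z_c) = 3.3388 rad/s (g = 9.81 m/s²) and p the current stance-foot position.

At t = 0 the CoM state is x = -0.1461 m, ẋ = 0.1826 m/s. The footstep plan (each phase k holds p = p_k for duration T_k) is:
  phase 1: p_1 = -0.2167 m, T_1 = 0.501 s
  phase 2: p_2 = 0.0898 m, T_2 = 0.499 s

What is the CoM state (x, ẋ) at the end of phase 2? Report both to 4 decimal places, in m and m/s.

phase 1: p=-0.2167, T=0.501, ωT=1.672739, cosh=2.757234, sinh=2.569502; start (x,ẋ)=(-0.146100, 0.182600) → end (x,ẋ)=(0.118488, 1.109152)
phase 2: p=0.0898, T=0.499, ωT=1.666061, cosh=2.740138, sinh=2.551148; start (x,ẋ)=(0.118488, 1.109152) → end (x,ẋ)=(1.015901, 3.283584)

x = 1.0159, ẋ = 3.2836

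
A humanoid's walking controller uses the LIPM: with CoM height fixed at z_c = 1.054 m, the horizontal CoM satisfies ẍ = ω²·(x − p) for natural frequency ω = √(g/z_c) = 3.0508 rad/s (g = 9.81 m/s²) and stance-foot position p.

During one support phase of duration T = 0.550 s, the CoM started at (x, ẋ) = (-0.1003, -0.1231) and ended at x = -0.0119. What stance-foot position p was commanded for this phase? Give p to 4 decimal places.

ωT = 3.0508·0.550 = 1.677940; cosh(ωT) = 2.770636, sinh(ωT) = 2.583878
x(T) = p + (x₀−p)·cosh(ωT) + (ẋ₀/ω)·sinh(ωT) ⇒ p·(1 − cosh) = x(T) − x₀·cosh − (ẋ₀/ω)·sinh
numerator   = -0.0119 − (-0.1003)·2.770636 − (-0.1231/3.0508)·2.583878 = 0.370254
denominator = 1 − 2.770636 = -1.770636
p = 0.370254 / -1.770636 = -0.2091

p = -0.2091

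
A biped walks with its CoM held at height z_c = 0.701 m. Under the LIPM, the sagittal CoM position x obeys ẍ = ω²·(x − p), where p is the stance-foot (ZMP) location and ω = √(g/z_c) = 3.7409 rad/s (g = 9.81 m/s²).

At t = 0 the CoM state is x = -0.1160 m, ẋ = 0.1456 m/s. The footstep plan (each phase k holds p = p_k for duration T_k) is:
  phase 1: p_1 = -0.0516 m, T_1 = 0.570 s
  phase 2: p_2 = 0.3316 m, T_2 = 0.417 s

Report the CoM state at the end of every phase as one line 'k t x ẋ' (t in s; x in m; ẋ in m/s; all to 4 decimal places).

1 0.5700 -0.1652 -0.3790
2 0.9870 -1.1330 -5.1681

phase 1: p=-0.0516, T=0.570, ωT=2.132313, cosh=4.276458, sinh=4.157895; start (x,ẋ)=(-0.116000, 0.145600) → end (x,ẋ)=(-0.165174, -0.379043)
phase 2: p=0.3316, T=0.417, ωT=1.559955, cosh=2.484377, sinh=2.274232; start (x,ẋ)=(-0.165174, -0.379043) → end (x,ẋ)=(-1.133008, -5.168075)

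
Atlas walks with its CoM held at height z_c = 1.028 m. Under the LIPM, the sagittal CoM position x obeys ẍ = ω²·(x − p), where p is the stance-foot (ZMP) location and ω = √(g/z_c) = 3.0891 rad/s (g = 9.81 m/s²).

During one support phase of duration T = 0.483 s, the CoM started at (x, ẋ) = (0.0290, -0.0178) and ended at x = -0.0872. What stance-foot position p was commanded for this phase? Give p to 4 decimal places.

p = 0.1069

ωT = 3.0891·0.483 = 1.492035; cosh(ωT) = 2.335525, sinh(ωT) = 2.110611
x(T) = p + (x₀−p)·cosh(ωT) + (ẋ₀/ω)·sinh(ωT) ⇒ p·(1 − cosh) = x(T) − x₀·cosh − (ẋ₀/ω)·sinh
numerator   = -0.0872 − (0.0290)·2.335525 − (-0.0178/3.0891)·2.110611 = -0.142768
denominator = 1 − 2.335525 = -1.335525
p = -0.142768 / -1.335525 = 0.1069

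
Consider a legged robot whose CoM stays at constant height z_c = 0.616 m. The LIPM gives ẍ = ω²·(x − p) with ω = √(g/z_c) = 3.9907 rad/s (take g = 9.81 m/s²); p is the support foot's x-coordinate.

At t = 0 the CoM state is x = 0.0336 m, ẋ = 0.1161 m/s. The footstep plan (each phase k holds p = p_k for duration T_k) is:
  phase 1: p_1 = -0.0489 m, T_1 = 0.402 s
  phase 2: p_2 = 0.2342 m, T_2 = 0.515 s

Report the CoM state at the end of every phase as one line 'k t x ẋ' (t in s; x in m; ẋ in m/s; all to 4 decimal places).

phase 1: p=-0.0489, T=0.402, ωT=1.604261, cosh=2.587611, sinh=2.386573; start (x,ẋ)=(0.033600, 0.116100) → end (x,ẋ)=(0.234010, 1.086160)
phase 2: p=0.2342, T=0.515, ωT=2.055210, cosh=3.968274, sinh=3.840208; start (x,ẋ)=(0.234010, 1.086160) → end (x,ẋ)=(1.278644, 4.307262)

1 0.4020 0.2340 1.0862
2 0.9170 1.2786 4.3073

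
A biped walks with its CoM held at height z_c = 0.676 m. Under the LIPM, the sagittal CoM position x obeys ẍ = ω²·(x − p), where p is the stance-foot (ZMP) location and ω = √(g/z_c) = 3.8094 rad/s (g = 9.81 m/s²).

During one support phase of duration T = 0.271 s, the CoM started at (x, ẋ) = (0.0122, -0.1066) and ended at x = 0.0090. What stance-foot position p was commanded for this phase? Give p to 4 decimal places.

ωT = 3.8094·0.271 = 1.032347; cosh(ωT) = 1.581909, sinh(ωT) = 1.225739
x(T) = p + (x₀−p)·cosh(ωT) + (ẋ₀/ω)·sinh(ωT) ⇒ p·(1 − cosh) = x(T) − x₀·cosh − (ẋ₀/ω)·sinh
numerator   = 0.0090 − (0.0122)·1.581909 − (-0.1066/3.8094)·1.225739 = 0.024001
denominator = 1 − 1.581909 = -0.581909
p = 0.024001 / -0.581909 = -0.0412

p = -0.0412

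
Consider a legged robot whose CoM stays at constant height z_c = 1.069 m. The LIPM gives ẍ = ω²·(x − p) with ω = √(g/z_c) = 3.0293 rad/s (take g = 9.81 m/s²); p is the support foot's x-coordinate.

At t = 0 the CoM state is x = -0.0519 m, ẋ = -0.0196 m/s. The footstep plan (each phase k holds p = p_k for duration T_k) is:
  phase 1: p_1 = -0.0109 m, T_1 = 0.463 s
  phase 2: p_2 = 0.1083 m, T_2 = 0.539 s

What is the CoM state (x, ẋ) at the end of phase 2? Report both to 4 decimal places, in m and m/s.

phase 1: p=-0.0109, T=0.463, ωT=1.402566, cosh=2.155792, sinh=1.909827; start (x,ẋ)=(-0.051900, -0.019600) → end (x,ẋ)=(-0.111644, -0.279456)
phase 2: p=0.1083, T=0.539, ωT=1.632793, cosh=2.656766, sinh=2.461383; start (x,ẋ)=(-0.111644, -0.279456) → end (x,ẋ)=(-0.703106, -2.382414)

x = -0.7031, ẋ = -2.3824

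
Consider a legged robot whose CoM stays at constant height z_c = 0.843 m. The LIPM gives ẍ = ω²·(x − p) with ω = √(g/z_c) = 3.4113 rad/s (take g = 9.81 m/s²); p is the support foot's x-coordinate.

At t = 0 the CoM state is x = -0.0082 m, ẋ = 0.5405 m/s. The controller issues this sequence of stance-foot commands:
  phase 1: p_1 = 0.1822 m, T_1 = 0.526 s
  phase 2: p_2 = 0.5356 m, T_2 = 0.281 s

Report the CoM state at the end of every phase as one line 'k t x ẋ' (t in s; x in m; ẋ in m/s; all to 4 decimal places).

phase 1: p=0.1822, T=0.526, ωT=1.794344, cosh=3.090881, sinh=2.924645; start (x,ẋ)=(-0.008200, 0.540500) → end (x,ẋ)=(0.057089, -0.228969)
phase 2: p=0.5356, T=0.281, ωT=0.958575, cosh=1.495709, sinh=1.112270; start (x,ẋ)=(0.057089, -0.228969) → end (x,ẋ)=(-0.254770, -2.158080)

1 0.5260 0.0571 -0.2290
2 0.8070 -0.2548 -2.1581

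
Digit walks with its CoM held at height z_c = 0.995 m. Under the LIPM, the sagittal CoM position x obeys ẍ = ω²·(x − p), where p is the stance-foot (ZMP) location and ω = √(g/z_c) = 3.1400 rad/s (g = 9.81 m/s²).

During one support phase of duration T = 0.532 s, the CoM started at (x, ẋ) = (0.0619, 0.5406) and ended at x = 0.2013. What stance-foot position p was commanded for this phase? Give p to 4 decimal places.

ωT = 3.1400·0.532 = 1.670480; cosh(ωT) = 2.751437, sinh(ωT) = 2.563281
x(T) = p + (x₀−p)·cosh(ωT) + (ẋ₀/ω)·sinh(ωT) ⇒ p·(1 − cosh) = x(T) − x₀·cosh − (ẋ₀/ω)·sinh
numerator   = 0.2013 − (0.0619)·2.751437 − (0.5406/3.1400)·2.563281 = -0.410323
denominator = 1 − 2.751437 = -1.751437
p = -0.410323 / -1.751437 = 0.2343

p = 0.2343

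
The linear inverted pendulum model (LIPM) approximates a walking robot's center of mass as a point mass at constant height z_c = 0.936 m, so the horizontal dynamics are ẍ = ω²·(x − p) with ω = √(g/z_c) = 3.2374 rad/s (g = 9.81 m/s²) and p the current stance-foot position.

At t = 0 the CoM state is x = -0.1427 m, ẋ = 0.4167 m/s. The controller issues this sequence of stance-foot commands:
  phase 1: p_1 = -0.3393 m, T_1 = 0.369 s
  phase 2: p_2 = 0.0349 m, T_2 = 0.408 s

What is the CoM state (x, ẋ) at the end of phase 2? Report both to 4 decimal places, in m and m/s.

phase 1: p=-0.3393, T=0.369, ωT=1.194601, cosh=1.802532, sinh=1.499707; start (x,ẋ)=(-0.142700, 0.416700) → end (x,ẋ)=(0.208112, 1.705638)
phase 2: p=0.0349, T=0.408, ωT=1.320859, cosh=2.006772, sinh=1.739867; start (x,ẋ)=(0.208112, 1.705638) → end (x,ẋ)=(1.299152, 4.398466)

x = 1.2992, ẋ = 4.3985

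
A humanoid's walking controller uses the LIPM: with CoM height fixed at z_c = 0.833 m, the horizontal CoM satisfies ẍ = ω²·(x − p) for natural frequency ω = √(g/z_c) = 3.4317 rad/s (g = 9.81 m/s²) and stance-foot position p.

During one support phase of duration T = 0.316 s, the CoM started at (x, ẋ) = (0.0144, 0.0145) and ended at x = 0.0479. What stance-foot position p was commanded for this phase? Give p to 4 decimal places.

ωT = 3.4317·0.316 = 1.084417; cosh(ωT) = 1.647907, sinh(ωT) = 1.309808
x(T) = p + (x₀−p)·cosh(ωT) + (ẋ₀/ω)·sinh(ωT) ⇒ p·(1 − cosh) = x(T) − x₀·cosh − (ẋ₀/ω)·sinh
numerator   = 0.0479 − (0.0144)·1.647907 − (0.0145/3.4317)·1.309808 = 0.018636
denominator = 1 − 1.647907 = -0.647907
p = 0.018636 / -0.647907 = -0.0288

p = -0.0288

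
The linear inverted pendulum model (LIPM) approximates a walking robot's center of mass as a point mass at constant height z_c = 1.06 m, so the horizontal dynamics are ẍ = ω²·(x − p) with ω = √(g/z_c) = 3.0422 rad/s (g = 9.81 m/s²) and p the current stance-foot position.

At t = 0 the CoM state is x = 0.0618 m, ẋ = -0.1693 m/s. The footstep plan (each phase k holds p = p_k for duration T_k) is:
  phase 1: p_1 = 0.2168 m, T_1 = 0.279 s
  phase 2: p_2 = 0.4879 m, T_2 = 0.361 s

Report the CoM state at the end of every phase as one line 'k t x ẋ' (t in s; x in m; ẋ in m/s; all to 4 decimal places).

phase 1: p=0.2168, T=0.279, ωT=0.848774, cosh=1.382360, sinh=0.954420; start (x,ẋ)=(0.061800, -0.169300) → end (x,ẋ)=(-0.050580, -0.684082)
phase 2: p=0.4879, T=0.361, ωT=1.098234, cosh=1.666163, sinh=1.332703; start (x,ẋ)=(-0.050580, -0.684082) → end (x,ẋ)=(-0.708972, -3.322977)

1 0.2790 -0.0506 -0.6841
2 0.6400 -0.7090 -3.3230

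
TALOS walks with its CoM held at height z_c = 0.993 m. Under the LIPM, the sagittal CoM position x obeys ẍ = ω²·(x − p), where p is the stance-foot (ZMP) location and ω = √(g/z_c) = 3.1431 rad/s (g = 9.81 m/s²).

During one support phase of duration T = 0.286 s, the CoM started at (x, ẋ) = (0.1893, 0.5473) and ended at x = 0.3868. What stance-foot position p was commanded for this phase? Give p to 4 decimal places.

p = 0.1453

ωT = 3.1431·0.286 = 0.898927; cosh(ωT) = 1.431985, sinh(ωT) = 1.024979
x(T) = p + (x₀−p)·cosh(ωT) + (ẋ₀/ω)·sinh(ωT) ⇒ p·(1 − cosh) = x(T) − x₀·cosh − (ẋ₀/ω)·sinh
numerator   = 0.3868 − (0.1893)·1.431985 − (0.5473/3.1431)·1.024979 = -0.062752
denominator = 1 − 1.431985 = -0.431985
p = -0.062752 / -0.431985 = 0.1453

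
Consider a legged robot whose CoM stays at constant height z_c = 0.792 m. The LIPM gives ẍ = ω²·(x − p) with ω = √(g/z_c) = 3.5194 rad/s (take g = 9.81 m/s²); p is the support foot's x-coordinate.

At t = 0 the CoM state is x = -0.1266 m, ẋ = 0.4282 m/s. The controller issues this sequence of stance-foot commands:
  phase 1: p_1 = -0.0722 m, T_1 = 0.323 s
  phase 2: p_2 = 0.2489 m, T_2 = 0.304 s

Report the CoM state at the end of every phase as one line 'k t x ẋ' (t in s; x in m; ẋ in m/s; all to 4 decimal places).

phase 1: p=-0.0722, T=0.323, ωT=1.136766, cosh=1.718764, sinh=1.397909; start (x,ẋ)=(-0.126600, 0.428200) → end (x,ẋ)=(0.004381, 0.468338)
phase 2: p=0.2489, T=0.304, ωT=1.069898, cosh=1.629062, sinh=1.286019; start (x,ẋ)=(0.004381, 0.468338) → end (x,ẋ)=(0.021697, -0.343747)

1 0.3230 0.0044 0.4683
2 0.6270 0.0217 -0.3437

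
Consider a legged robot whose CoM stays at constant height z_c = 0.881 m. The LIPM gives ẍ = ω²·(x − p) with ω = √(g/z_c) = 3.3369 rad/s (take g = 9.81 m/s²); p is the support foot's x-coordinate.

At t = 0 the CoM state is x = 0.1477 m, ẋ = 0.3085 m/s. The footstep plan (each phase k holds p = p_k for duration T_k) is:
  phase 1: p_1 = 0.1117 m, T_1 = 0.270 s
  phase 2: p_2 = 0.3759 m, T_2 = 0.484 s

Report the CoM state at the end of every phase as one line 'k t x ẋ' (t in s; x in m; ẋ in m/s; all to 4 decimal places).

phase 1: p=0.1117, T=0.270, ωT=0.900963, cosh=1.434076, sinh=1.027897; start (x,ẋ)=(0.147700, 0.308500) → end (x,ẋ)=(0.258357, 0.565892)
phase 2: p=0.3759, T=0.484, ωT=1.615060, cosh=2.613533, sinh=2.414654; start (x,ẋ)=(0.258357, 0.565892) → end (x,ẋ)=(0.478189, 0.531879)

1 0.2700 0.2584 0.5659
2 0.7540 0.4782 0.5319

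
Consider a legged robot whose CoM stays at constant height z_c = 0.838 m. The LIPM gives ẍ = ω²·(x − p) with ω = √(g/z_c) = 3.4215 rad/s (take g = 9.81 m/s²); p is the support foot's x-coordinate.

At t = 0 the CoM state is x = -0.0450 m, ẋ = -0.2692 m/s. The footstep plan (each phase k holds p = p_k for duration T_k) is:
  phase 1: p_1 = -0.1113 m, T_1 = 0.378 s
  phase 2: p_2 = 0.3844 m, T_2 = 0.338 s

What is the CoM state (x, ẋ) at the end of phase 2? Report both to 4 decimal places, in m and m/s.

phase 1: p=-0.1113, T=0.378, ωT=1.293327, cosh=1.959625, sinh=1.685268; start (x,ẋ)=(-0.045000, -0.269200) → end (x,ẋ)=(-0.113972, -0.145236)
phase 2: p=0.3844, T=0.338, ωT=1.156467, cosh=1.746639, sinh=1.432044; start (x,ẋ)=(-0.113972, -0.145236) → end (x,ẋ)=(-0.546863, -2.695566)

x = -0.5469, ẋ = -2.6956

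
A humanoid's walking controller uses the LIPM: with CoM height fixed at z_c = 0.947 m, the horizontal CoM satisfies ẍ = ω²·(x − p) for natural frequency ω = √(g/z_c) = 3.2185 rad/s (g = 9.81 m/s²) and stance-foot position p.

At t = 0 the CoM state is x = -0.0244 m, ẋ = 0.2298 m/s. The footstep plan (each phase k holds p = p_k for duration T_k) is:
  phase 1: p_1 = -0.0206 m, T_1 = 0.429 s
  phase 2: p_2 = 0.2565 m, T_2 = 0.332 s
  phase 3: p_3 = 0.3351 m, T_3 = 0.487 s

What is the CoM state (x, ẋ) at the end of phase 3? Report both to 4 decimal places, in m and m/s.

x = 0.0707, ẋ = -0.7301

phase 1: p=-0.0206, T=0.429, ωT=1.380737, cosh=2.114612, sinh=1.863218; start (x,ẋ)=(-0.024400, 0.229800) → end (x,ẋ)=(0.104398, 0.463150)
phase 2: p=0.2565, T=0.332, ωT=1.068542, cosh=1.627320, sinh=1.283811; start (x,ẋ)=(0.104398, 0.463150) → end (x,ẋ)=(0.193725, 0.125215)
phase 3: p=0.3351, T=0.487, ωT=1.567410, cosh=2.501399, sinh=2.292814; start (x,ẋ)=(0.193725, 0.125215) → end (x,ẋ)=(0.070665, -0.730056)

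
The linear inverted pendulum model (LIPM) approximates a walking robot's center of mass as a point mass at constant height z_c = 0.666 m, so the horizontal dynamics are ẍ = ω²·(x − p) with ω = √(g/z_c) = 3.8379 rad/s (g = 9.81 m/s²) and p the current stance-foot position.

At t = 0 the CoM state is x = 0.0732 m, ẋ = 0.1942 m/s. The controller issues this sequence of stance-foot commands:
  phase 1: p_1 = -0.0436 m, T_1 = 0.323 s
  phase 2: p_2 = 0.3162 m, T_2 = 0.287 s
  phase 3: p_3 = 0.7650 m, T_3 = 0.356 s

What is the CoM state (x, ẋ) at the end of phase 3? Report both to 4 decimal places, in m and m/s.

x = 1.1020, ẋ = 1.8436

phase 1: p=-0.0436, T=0.323, ωT=1.239642, cosh=1.871932, sinh=1.582444; start (x,ẋ)=(0.073200, 0.194200) → end (x,ẋ)=(0.255114, 1.072886)
phase 2: p=0.3162, T=0.287, ωT=1.101477, cosh=1.670494, sinh=1.338114; start (x,ẋ)=(0.255114, 1.072886) → end (x,ẋ)=(0.588227, 1.478540)
phase 3: p=0.7650, T=0.356, ωT=1.366292, cosh=2.087919, sinh=1.832868; start (x,ẋ)=(0.588227, 1.478540) → end (x,ẋ)=(1.102019, 1.843584)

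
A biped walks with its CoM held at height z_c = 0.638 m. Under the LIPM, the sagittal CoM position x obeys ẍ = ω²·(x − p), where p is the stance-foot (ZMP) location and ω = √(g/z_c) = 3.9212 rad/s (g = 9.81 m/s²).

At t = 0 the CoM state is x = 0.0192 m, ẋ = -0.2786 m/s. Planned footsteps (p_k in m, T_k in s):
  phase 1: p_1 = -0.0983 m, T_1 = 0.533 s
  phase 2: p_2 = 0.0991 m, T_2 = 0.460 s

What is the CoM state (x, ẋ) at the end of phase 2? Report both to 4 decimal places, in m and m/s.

x = 0.6257, ẋ = 2.1771

phase 1: p=-0.0983, T=0.533, ωT=2.090000, cosh=4.104300, sinh=3.980612; start (x,ẋ)=(0.019200, -0.278600) → end (x,ẋ)=(0.101134, 0.690573)
phase 2: p=0.0991, T=0.460, ωT=1.803752, cosh=3.118534, sinh=2.953854; start (x,ẋ)=(0.101134, 0.690573) → end (x,ẋ)=(0.625655, 2.177136)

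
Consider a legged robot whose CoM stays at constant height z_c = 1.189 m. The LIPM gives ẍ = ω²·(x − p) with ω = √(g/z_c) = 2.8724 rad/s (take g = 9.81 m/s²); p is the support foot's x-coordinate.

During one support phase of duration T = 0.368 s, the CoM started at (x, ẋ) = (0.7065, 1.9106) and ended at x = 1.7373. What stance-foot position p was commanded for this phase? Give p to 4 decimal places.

ωT = 2.8724·0.368 = 1.057043; cosh(ωT) = 1.612665, sinh(ωT) = 1.265184
x(T) = p + (x₀−p)·cosh(ωT) + (ẋ₀/ω)·sinh(ωT) ⇒ p·(1 − cosh) = x(T) − x₀·cosh − (ẋ₀/ω)·sinh
numerator   = 1.7373 − (0.7065)·1.612665 − (1.9106/2.8724)·1.265184 = -0.243595
denominator = 1 − 1.612665 = -0.612665
p = -0.243595 / -0.612665 = 0.3976

p = 0.3976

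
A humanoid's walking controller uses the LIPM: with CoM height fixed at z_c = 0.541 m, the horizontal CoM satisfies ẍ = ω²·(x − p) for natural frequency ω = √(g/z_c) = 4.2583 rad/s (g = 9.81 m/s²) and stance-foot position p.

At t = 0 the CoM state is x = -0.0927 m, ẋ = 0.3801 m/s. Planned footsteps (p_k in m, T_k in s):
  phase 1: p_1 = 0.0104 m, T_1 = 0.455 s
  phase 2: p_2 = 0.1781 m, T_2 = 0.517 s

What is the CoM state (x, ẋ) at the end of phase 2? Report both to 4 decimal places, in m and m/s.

x = -1.0248, ẋ = -5.0302

phase 1: p=0.0104, T=0.455, ωT=1.937527, cosh=3.542810, sinh=3.398750; start (x,ẋ)=(-0.092700, 0.380100) → end (x,ẋ)=(-0.051488, -0.145534)
phase 2: p=0.1781, T=0.517, ωT=2.201541, cosh=4.574783, sinh=4.464150; start (x,ẋ)=(-0.051488, -0.145534) → end (x,ẋ)=(-1.024784, -5.030181)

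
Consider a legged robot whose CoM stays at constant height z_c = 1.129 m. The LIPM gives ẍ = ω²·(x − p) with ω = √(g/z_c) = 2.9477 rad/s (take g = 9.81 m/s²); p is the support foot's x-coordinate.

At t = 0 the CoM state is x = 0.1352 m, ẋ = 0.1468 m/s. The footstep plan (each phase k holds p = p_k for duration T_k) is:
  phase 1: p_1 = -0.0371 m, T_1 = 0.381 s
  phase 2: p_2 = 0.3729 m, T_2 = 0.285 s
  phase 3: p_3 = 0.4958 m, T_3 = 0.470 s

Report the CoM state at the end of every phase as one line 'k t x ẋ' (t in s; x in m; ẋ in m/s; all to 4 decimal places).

1 0.3810 0.3242 0.9476
2 0.6660 0.6090 1.1669
3 1.1360 1.4777 3.1028

phase 1: p=-0.0371, T=0.381, ωT=1.123074, cosh=1.699784, sinh=1.374505; start (x,ẋ)=(0.135200, 0.146800) → end (x,ẋ)=(0.324225, 0.947624)
phase 2: p=0.3729, T=0.285, ωT=0.840094, cosh=1.374128, sinh=0.942458; start (x,ẋ)=(0.324225, 0.947624) → end (x,ẋ)=(0.608995, 1.166934)
phase 3: p=0.4958, T=0.470, ωT=1.385419, cosh=2.123360, sinh=1.873141; start (x,ẋ)=(0.608995, 1.166934) → end (x,ẋ)=(1.477692, 3.102823)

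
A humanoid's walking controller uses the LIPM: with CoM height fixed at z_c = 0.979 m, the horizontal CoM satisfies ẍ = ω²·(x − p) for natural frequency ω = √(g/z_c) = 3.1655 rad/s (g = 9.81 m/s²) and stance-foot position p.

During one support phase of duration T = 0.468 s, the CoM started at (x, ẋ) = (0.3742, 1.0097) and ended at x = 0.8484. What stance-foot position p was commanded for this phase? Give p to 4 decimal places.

ωT = 3.1655·0.468 = 1.481454; cosh(ωT) = 2.313322, sinh(ωT) = 2.086015
x(T) = p + (x₀−p)·cosh(ωT) + (ẋ₀/ω)·sinh(ωT) ⇒ p·(1 − cosh) = x(T) − x₀·cosh − (ẋ₀/ω)·sinh
numerator   = 0.8484 − (0.3742)·2.313322 − (1.0097/3.1655)·2.086015 = -0.682622
denominator = 1 − 2.313322 = -1.313322
p = -0.682622 / -1.313322 = 0.5198

p = 0.5198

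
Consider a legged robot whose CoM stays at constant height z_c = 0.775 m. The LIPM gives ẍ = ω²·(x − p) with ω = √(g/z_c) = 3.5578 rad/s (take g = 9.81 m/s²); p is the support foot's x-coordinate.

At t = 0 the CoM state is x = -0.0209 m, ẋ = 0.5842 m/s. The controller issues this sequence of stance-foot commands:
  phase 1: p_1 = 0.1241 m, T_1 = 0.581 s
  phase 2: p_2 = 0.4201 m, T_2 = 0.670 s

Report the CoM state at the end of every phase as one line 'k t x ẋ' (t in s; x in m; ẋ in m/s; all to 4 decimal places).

phase 1: p=0.1241, T=0.581, ωT=2.067082, cosh=4.014143, sinh=3.887588; start (x,ẋ)=(-0.020900, 0.584200) → end (x,ẋ)=(0.180401, 0.339529)
phase 2: p=0.4201, T=0.670, ωT=2.383726, cosh=5.468722, sinh=5.376515; start (x,ẋ)=(0.180401, 0.339529) → end (x,ẋ)=(-0.377651, -2.728300)

1 0.5810 0.1804 0.3395
2 1.2510 -0.3777 -2.7283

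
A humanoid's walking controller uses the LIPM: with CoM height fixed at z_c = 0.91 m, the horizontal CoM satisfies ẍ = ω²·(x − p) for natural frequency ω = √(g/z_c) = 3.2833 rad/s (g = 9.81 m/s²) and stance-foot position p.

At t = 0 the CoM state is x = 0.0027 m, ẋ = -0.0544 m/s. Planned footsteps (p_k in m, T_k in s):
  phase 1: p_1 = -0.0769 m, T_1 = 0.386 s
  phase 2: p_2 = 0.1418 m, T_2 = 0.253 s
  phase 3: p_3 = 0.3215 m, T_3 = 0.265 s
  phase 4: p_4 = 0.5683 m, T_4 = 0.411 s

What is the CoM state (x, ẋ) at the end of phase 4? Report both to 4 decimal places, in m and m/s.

x = -0.7262, ẋ = -3.9462

phase 1: p=-0.0769, T=0.386, ωT=1.267354, cosh=1.916509, sinh=1.634933; start (x,ẋ)=(0.002700, -0.054400) → end (x,ẋ)=(0.048565, 0.323033)
phase 2: p=0.1418, T=0.253, ωT=0.830675, cosh=1.365311, sinh=0.929556; start (x,ẋ)=(0.048565, 0.323033) → end (x,ẋ)=(0.105962, 0.156487)
phase 3: p=0.3215, T=0.265, ωT=0.870075, cosh=1.403005, sinh=0.984084; start (x,ẋ)=(0.105962, 0.156487) → end (x,ẋ)=(0.066002, -0.476861)
phase 4: p=0.5683, T=0.411, ωT=1.349436, cosh=2.057319, sinh=1.797933; start (x,ẋ)=(0.066002, -0.476861) → end (x,ẋ)=(-0.726217, -3.946199)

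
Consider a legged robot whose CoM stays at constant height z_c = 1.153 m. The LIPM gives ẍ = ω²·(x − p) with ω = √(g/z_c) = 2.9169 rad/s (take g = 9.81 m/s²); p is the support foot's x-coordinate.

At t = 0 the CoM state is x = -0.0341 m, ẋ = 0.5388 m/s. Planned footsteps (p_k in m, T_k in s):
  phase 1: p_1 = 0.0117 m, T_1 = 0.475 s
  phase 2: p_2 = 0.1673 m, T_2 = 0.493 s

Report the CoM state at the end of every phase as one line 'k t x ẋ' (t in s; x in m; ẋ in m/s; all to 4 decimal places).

phase 1: p=0.0117, T=0.475, ωT=1.385528, cosh=2.123563, sinh=1.873371; start (x,ẋ)=(-0.034100, 0.538800) → end (x,ẋ)=(0.260484, 0.893904)
phase 2: p=0.1673, T=0.493, ωT=1.438032, cosh=2.224895, sinh=1.987501; start (x,ẋ)=(0.260484, 0.893904) → end (x,ẋ)=(0.983707, 2.529061)

1 0.4750 0.2605 0.8939
2 0.9680 0.9837 2.5291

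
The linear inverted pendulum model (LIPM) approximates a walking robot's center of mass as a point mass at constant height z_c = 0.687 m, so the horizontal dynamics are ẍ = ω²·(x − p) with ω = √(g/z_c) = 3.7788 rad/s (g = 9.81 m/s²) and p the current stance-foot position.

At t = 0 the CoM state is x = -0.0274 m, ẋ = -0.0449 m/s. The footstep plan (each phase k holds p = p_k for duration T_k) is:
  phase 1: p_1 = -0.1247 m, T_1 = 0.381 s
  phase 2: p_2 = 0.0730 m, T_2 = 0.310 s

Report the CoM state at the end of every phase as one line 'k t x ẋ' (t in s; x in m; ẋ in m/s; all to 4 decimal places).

1 0.3810 0.0684 0.6321
2 0.6910 0.3089 1.0926

phase 1: p=-0.1247, T=0.381, ωT=1.439723, cosh=2.228260, sinh=1.991266; start (x,ẋ)=(-0.027400, -0.044900) → end (x,ẋ)=(0.068449, 0.632094)
phase 2: p=0.0730, T=0.310, ωT=1.171428, cosh=1.768260, sinh=1.458336; start (x,ẋ)=(0.068449, 0.632094) → end (x,ẋ)=(0.308895, 1.092630)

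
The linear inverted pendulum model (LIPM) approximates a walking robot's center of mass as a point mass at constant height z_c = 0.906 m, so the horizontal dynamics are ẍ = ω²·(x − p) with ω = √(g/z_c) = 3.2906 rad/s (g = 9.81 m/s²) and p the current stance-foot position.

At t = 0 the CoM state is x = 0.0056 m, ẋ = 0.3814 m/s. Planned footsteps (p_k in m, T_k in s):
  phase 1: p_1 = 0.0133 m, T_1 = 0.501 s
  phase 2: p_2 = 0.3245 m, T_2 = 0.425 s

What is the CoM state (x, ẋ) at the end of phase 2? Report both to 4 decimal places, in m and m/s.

phase 1: p=0.0133, T=0.501, ωT=1.648591, cosh=2.695984, sinh=2.503663; start (x,ẋ)=(0.005600, 0.381400) → end (x,ẋ)=(0.282730, 0.964811)
phase 2: p=0.3245, T=0.425, ωT=1.398505, cosh=2.148054, sinh=1.901088; start (x,ẋ)=(0.282730, 0.964811) → end (x,ẋ)=(0.792180, 1.811167)

x = 0.7922, ẋ = 1.8112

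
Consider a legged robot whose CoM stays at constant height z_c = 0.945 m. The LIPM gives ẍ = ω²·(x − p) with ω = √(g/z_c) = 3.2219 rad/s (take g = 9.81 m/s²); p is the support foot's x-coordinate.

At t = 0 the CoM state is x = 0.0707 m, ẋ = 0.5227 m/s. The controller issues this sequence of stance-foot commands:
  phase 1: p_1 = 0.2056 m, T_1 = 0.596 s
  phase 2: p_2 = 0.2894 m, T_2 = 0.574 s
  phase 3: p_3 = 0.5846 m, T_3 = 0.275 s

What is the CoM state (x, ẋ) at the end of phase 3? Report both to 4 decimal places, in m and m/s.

phase 1: p=0.2056, T=0.596, ωT=1.920252, cosh=3.484625, sinh=3.338055; start (x,ẋ)=(0.070700, 0.522700) → end (x,ẋ)=(0.277068, 0.370580)
phase 2: p=0.2894, T=0.574, ωT=1.849371, cosh=3.256577, sinh=3.099241; start (x,ẋ)=(0.277068, 0.370580) → end (x,ẋ)=(0.605713, 1.083686)
phase 3: p=0.5846, T=0.275, ωT=0.886023, cosh=1.418878, sinh=1.006585; start (x,ẋ)=(0.605713, 1.083686) → end (x,ẋ)=(0.953122, 1.606090)

x = 0.9531, ẋ = 1.6061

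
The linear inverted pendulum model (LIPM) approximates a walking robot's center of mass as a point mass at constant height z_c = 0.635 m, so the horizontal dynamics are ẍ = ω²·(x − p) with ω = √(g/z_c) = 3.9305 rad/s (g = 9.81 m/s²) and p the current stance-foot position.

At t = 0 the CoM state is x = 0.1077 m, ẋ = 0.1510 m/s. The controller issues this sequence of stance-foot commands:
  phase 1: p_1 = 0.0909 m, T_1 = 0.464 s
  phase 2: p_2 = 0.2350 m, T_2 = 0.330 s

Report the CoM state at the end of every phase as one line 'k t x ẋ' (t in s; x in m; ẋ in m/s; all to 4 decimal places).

phase 1: p=0.0909, T=0.464, ωT=1.823752, cosh=3.178239, sinh=3.016820; start (x,ẋ)=(0.107700, 0.151000) → end (x,ẋ)=(0.260193, 0.679122)
phase 2: p=0.2350, T=0.330, ωT=1.297065, cosh=1.965938, sinh=1.692605; start (x,ẋ)=(0.260193, 0.679122) → end (x,ẋ)=(0.576981, 1.502716)

1 0.4640 0.2602 0.6791
2 0.7940 0.5770 1.5027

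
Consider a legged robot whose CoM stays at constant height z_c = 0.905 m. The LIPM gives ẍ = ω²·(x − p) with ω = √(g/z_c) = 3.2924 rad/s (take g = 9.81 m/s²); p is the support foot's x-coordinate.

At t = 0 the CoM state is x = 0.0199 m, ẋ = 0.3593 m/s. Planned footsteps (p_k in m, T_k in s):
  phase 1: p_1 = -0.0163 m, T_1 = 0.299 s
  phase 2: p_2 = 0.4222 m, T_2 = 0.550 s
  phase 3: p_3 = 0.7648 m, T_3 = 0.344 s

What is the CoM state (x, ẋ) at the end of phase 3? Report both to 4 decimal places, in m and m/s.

phase 1: p=-0.0163, T=0.299, ωT=0.984428, cosh=1.524966, sinh=1.151313; start (x,ẋ)=(0.019900, 0.359300) → end (x,ẋ)=(0.164547, 0.685140)
phase 2: p=0.4222, T=0.550, ωT=1.810820, cosh=3.139490, sinh=2.975970; start (x,ẋ)=(0.164547, 0.685140) → end (x,ẋ)=(0.232591, -0.373520)
phase 3: p=0.7648, T=0.344, ωT=1.132586, cosh=1.712935, sinh=1.390736; start (x,ẋ)=(0.232591, -0.373520) → end (x,ẋ)=(-0.304616, -3.076723)

x = -0.3046, ẋ = -3.0767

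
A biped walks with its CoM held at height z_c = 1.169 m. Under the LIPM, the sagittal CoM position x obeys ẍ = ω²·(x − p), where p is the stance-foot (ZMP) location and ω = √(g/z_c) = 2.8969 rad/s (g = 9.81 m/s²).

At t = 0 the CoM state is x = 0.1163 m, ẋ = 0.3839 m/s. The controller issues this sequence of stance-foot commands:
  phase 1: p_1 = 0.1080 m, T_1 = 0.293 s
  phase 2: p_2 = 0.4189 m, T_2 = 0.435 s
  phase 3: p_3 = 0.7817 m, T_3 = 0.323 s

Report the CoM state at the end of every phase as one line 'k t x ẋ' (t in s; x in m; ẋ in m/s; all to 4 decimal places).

phase 1: p=0.1080, T=0.293, ωT=0.848792, cosh=1.382377, sinh=0.954445; start (x,ẋ)=(0.116300, 0.383900) → end (x,ẋ)=(0.245958, 0.553643)
phase 2: p=0.4189, T=0.435, ωT=1.260152, cosh=1.904783, sinh=1.621172; start (x,ẋ)=(0.245958, 0.553643) → end (x,ẋ)=(0.399314, 0.242369)
phase 3: p=0.7817, T=0.323, ωT=0.935699, cosh=1.470653, sinh=1.078341; start (x,ẋ)=(0.399314, 0.242369) → end (x,ẋ)=(0.309562, -0.838075)

1 0.2930 0.2460 0.5536
2 0.7280 0.3993 0.2424
3 1.0510 0.3096 -0.8381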